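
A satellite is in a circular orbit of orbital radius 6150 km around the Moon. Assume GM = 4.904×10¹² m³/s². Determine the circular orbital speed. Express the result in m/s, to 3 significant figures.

v ≈ 893 m/s

r = 6150 km = 6.150×10⁶ m.
For a circular orbit v = √(μ/r) = √(4.904×10¹² / 6.150×10⁶) = √(7.974×10⁵) = 893.0 m/s.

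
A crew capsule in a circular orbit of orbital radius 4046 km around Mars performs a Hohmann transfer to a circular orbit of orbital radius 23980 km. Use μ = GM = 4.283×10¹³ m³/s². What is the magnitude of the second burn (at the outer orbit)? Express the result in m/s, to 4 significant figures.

Δv ≈ 618.3 m/s

r₁ = 4046 km = 4.046×10⁶ m.
r₂ = 23980 km = 2.398×10⁷ m.
Transfer ellipse a_t = (r₁ + r₂)/2 = 1.401×10⁷ m.
At r₁: circular v_c1 = √(μ/r₁) = 3254 m/s; transfer-periapsis v_p = √[μ(2/r₁ − 1/a_t)] = 4256 m/s.
At r₂: circular v_c2 = √(μ/r₂) = 1336 m/s; transfer-apoapsis v_a = √[μ(2/r₂ − 1/a_t)] = 718.1 m/s.
Δv₂ = v_c2 − v_a = 618.3 m/s.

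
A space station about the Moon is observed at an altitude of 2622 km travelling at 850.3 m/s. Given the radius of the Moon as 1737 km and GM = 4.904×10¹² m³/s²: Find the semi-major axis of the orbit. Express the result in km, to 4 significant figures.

a ≈ 3211 km

r = 1737 + 2622 = 4359.0 km = 4.359×10⁶ m.
Vis-viva rearranged: 1/a = 2/r − v²/μ = 4.588×10⁻⁷ − 1.474×10⁻⁷ = 3.114×10⁻⁷ m⁻¹.
a = 3.211×10⁶ m = 3211.4 km.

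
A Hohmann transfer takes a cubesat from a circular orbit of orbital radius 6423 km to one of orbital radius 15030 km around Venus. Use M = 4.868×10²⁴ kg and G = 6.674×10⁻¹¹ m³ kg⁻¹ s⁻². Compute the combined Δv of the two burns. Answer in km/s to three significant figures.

μ = GM = 6.674×10⁻¹¹ × 4.868×10²⁴ = 3.249×10¹⁴ m³/s².
r₁ = 6423 km = 6.423×10⁶ m.
r₂ = 15030 km = 1.503×10⁷ m.
Transfer ellipse a_t = (r₁ + r₂)/2 = 1.073×10⁷ m.
At r₁: circular v_c1 = √(μ/r₁) = 7112 m/s; transfer-periapsis v_p = √[μ(2/r₁ − 1/a_t)] = 8419 m/s.
Δv₁ = v_p − v_c1 = 1307 m/s.
At r₂: circular v_c2 = √(μ/r₂) = 4649 m/s; transfer-apoapsis v_a = √[μ(2/r₂ − 1/a_t)] = 3598 m/s.
Δv₂ = v_c2 − v_a = 1052 m/s.
Total Δv = Δv₁ + Δv₂ = 2358 m/s = 2.358 km/s.

Δv_total ≈ 2.36 km/s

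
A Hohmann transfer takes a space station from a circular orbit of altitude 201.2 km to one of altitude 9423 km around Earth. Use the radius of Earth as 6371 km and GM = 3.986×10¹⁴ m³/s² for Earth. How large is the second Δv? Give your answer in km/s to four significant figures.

Δv ≈ 1.172 km/s

r₁ = 6371 + 201.2 = 6572.2 km = 6.5722×10⁶ m.
r₂ = 6371 + 9423 = 15794 km = 1.5794×10⁷ m.
Transfer ellipse a_t = (r₁ + r₂)/2 = 1.118×10⁷ m.
At r₁: circular v_c1 = √(μ/r₁) = 7788 m/s; transfer-perigee v_p = √[μ(2/r₁ − 1/a_t)] = 9255 m/s.
At r₂: circular v_c2 = √(μ/r₂) = 5024 m/s; transfer-apogee v_a = √[μ(2/r₂ − 1/a_t)] = 3851 m/s.
Δv₂ = v_c2 − v_a = 1172 m/s.
= 1.172 km/s.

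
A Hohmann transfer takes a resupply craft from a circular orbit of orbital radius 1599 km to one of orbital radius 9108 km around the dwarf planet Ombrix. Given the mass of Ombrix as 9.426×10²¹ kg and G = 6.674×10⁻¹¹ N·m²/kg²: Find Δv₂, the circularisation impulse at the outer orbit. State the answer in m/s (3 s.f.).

μ = GM = 6.674×10⁻¹¹ × 9.426×10²¹ = 6.291×10¹¹ m³/s².
r₁ = 1599 km = 1.599×10⁶ m.
r₂ = 9108 km = 9.108×10⁶ m.
Transfer ellipse a_t = (r₁ + r₂)/2 = 5.354×10⁶ m.
At r₁: circular v_c1 = √(μ/r₁) = 627.2 m/s; transfer-periapsis v_p = √[μ(2/r₁ − 1/a_t)] = 818.1 m/s.
At r₂: circular v_c2 = √(μ/r₂) = 262.8 m/s; transfer-apoapsis v_a = √[μ(2/r₂ − 1/a_t)] = 143.6 m/s.
Δv₂ = v_c2 − v_a = 119.2 m/s.

Δv ≈ 119 m/s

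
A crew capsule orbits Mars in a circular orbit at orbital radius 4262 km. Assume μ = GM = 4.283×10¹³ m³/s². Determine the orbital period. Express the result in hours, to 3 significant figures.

T ≈ 2.35 hours

r = 4262 km = 4.262×10⁶ m.
Kepler's third law: T = 2π√(r³/μ) = 2π√((4.262×10⁶)³ / 4.283×10¹³).
r³/μ = 1.808×10⁶ s², so T = 2π × 1.344×10³ = 8.447×10³ s.
Converting: 8.447×10³ s ÷ 3600 = 2.347 hours.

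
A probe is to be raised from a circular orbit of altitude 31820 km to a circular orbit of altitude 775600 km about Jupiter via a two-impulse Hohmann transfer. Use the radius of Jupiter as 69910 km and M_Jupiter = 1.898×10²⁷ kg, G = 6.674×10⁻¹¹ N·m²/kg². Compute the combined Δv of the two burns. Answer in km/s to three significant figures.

Δv_total ≈ 18.4 km/s

μ = GM = 6.674×10⁻¹¹ × 1.898×10²⁷ = 1.267×10¹⁷ m³/s².
r₁ = 69910 + 31820 = 101730 km = 1.0173×10⁸ m.
r₂ = 69910 + 775600 = 845510 km = 8.4551×10⁸ m.
Transfer ellipse a_t = (r₁ + r₂)/2 = 4.736×10⁸ m.
At r₁: circular v_c1 = √(μ/r₁) = 35290 m/s; transfer-perijove v_p = √[μ(2/r₁ − 1/a_t)] = 47150 m/s.
Δv₁ = v_p − v_c1 = 11860 m/s.
At r₂: circular v_c2 = √(μ/r₂) = 12240 m/s; transfer-apojove v_a = √[μ(2/r₂ − 1/a_t)] = 5673 m/s.
Δv₂ = v_c2 − v_a = 6567 m/s.
Total Δv = Δv₁ + Δv₂ = 18430 m/s = 18.43 km/s.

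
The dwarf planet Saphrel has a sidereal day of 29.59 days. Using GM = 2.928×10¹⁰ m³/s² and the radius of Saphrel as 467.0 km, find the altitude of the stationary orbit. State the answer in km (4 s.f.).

T = 29.59 days = 2.557×10⁶ s.
A synchronous orbit has period T, so by Kepler's third law a = (μT²/4π²)^(1/3).
μT²/4π² = 2.928×10¹⁰ × (2.557×10⁶)² / 39.48 = 4.848×10²¹ m³.
a = 1.692×10⁷ m = 16924 km.
Altitude h = a − R = 16924 − 467.0 = 16457 km.

h_sync ≈ 16460 km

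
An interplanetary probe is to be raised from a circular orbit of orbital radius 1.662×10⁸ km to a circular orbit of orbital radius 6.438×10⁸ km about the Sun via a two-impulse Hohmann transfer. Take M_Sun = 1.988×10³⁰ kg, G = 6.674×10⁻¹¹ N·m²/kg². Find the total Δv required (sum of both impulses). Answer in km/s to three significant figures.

Δv_total ≈ 12.5 km/s

μ = GM = 6.674×10⁻¹¹ × 1.988×10³⁰ = 1.327×10²⁰ m³/s².
r₁ = 1.662×10⁸ km = 1.662×10¹¹ m.
r₂ = 6.438×10⁸ km = 6.438×10¹¹ m.
Transfer ellipse a_t = (r₁ + r₂)/2 = 4.050×10¹¹ m.
At r₁: circular v_c1 = √(μ/r₁) = 28250 m/s; transfer-perihelion v_p = √[μ(2/r₁ − 1/a_t)] = 35620 m/s.
Δv₁ = v_p − v_c1 = 7369 m/s.
At r₂: circular v_c2 = √(μ/r₂) = 14360 m/s; transfer-aphelion v_a = √[μ(2/r₂ − 1/a_t)] = 9196 m/s.
Δv₂ = v_c2 − v_a = 5159 m/s.
Total Δv = Δv₁ + Δv₂ = 12530 m/s = 12.53 km/s.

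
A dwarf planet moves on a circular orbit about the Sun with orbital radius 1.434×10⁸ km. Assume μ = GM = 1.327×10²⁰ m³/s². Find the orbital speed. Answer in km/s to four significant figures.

r = 1.434×10⁸ km = 1.434×10¹¹ m.
For a circular orbit v = √(μ/r) = √(1.327×10²⁰ / 1.434×10¹¹) = √(9.254×10⁸) = 30420 m/s.
That is 30.42 km/s.

v ≈ 30.42 km/s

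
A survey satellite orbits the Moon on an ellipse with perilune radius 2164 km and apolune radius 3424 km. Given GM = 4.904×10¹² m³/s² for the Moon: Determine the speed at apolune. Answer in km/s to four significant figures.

Semi-major axis a = (r_p + r_a)/2 = 2794.0 km = 2.794×10⁶ m.
Vis-viva: v² = μ(2/r − 1/a) = 4.904×10¹² × (5.841×10⁻⁷ − 3.579×10⁻⁷) = 1.109×10⁶ m²/s².
v = 1053 m/s = 1.053 km/s.

v ≈ 1.053 km/s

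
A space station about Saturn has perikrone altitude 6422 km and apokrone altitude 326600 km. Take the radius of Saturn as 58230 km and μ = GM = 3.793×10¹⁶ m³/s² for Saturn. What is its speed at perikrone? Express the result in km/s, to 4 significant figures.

v ≈ 31.70 km/s

r_p = 58230 + 6422 = 64652 km = 6.4652×10⁷ m.
r_a = 58230 + 326600 = 384830 km = 3.8483×10⁸ m.
Semi-major axis a = (r_p + r_a)/2 = 2.2474×10⁵ km = 2.247×10⁸ m.
Vis-viva: v² = μ(2/r − 1/a) = 3.793×10¹⁶ × (3.093×10⁻⁸ − 4.450×10⁻⁹) = 1.005×10⁹ m²/s².
v = 31700 m/s = 31.70 km/s.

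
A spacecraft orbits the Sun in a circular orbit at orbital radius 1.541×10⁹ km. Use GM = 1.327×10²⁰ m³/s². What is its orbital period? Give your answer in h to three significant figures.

r = 1.541×10⁹ km = 1.541×10¹² m.
Kepler's third law: T = 2π√(r³/μ) = 2π√((1.541×10¹²)³ / 1.327×10²⁰).
r³/μ = 2.758×10¹⁶ s², so T = 2π × 1.661×10⁸ = 1.043×10⁹ s.
Converting: 1.043×10⁹ s ÷ 3600 = 2.898×10⁵ h.

T ≈ 290000 h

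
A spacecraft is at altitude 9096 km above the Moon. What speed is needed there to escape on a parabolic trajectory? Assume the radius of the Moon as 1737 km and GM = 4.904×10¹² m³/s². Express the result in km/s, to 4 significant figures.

r = 1737 + 9096 = 10833 km = 1.0833×10⁷ m.
Escape speed v_esc = √(2μ/r) = √(2 × 4.904×10¹² / 1.083×10⁷) = √(9.054×10⁵) = 951.5 m/s.
= 0.9515 km/s.

v_esc ≈ 0.9515 km/s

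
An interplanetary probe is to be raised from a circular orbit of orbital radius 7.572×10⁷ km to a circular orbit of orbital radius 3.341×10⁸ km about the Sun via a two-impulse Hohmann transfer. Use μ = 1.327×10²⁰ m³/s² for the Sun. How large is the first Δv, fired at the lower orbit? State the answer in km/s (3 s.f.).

r₁ = 7.572×10⁷ km = 7.572×10¹⁰ m.
r₂ = 3.341×10⁸ km = 3.341×10¹¹ m.
Transfer ellipse a_t = (r₁ + r₂)/2 = 2.049×10¹¹ m.
At r₁: circular v_c1 = √(μ/r₁) = 41860 m/s; transfer-perihelion v_p = √[μ(2/r₁ − 1/a_t)] = 53450 m/s.
Δv₁ = v_p − v_c1 = 11590 m/s.
= 11.59 km/s.

Δv ≈ 11.6 km/s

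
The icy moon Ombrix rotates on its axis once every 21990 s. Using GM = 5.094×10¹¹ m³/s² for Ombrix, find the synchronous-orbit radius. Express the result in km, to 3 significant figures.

A synchronous orbit has period T, so by Kepler's third law a = (μT²/4π²)^(1/3).
μT²/4π² = 5.094×10¹¹ × (2.199×10⁴)² / 39.48 = 6.239×10¹⁸ m³.
a = 1.841×10⁶ m = 1841.0 km.

r_sync ≈ 1840 km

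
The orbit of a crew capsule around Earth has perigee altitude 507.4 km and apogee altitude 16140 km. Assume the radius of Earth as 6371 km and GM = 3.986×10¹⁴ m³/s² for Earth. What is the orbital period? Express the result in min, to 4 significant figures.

T ≈ 295.5 min

r_p = 6371 + 507.4 = 6878.4 km = 6.8784×10⁶ m.
r_a = 6371 + 16140 = 22511 km = 2.2511×10⁷ m.
Semi-major axis a = (r_p + r_a)/2 = (6878.4 + 22511)/2 = 14695 km = 1.469×10⁷ m.
By Kepler's third law T = 2π√(a³/μ) = 2π × 2.821×10³ = 1.773×10⁴ s.
= 295.5 min.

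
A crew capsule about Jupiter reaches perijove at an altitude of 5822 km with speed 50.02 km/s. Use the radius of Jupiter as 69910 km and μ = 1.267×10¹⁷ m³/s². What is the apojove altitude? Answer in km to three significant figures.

r_p = 69910 + 5822 = 75732 km = 7.573×10⁷ m.
Specific energy ε = v²/2 − μ/r = -4.220×10⁸ J/kg, so a = −μ/(2ε) = 1.501×10⁸ m.
The apsides satisfy r_p + r_a = 2a, so the apojove radius is 2a − r_p = 2.245×10⁸ m = 2.2450×10⁵ km.
Apojove altitude = 2.2450×10⁵ − 69910 = 1.5459×10⁵ km.

apojove altitude ≈ 1.55×10⁵ km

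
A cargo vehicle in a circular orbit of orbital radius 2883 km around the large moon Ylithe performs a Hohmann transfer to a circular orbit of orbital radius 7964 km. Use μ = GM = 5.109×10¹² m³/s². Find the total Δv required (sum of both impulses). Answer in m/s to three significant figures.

Δv_total ≈ 499 m/s

r₁ = 2883 km = 2.883×10⁶ m.
r₂ = 7964 km = 7.964×10⁶ m.
Transfer ellipse a_t = (r₁ + r₂)/2 = 5.424×10⁶ m.
At r₁: circular v_c1 = √(μ/r₁) = 1331 m/s; transfer-periapsis v_p = √[μ(2/r₁ − 1/a_t)] = 1613 m/s.
Δv₁ = v_p − v_c1 = 281.9 m/s.
At r₂: circular v_c2 = √(μ/r₂) = 800.9 m/s; transfer-apoapsis v_a = √[μ(2/r₂ − 1/a_t)] = 584.0 m/s.
Δv₂ = v_c2 − v_a = 217.0 m/s.
Total Δv = Δv₁ + Δv₂ = 498.9 m/s.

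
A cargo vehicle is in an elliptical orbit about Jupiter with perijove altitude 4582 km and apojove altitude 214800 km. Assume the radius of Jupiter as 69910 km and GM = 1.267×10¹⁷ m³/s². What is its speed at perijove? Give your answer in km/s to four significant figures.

r_p = 69910 + 4582 = 74492 km = 7.4492×10⁷ m.
r_a = 69910 + 214800 = 284710 km = 2.8471×10⁸ m.
Semi-major axis a = (r_p + r_a)/2 = 1.7960×10⁵ km = 1.796×10⁸ m.
Vis-viva: v² = μ(2/r − 1/a) = 1.267×10¹⁷ × (2.685×10⁻⁸ − 5.568×10⁻⁹) = 2.696×10⁹ m²/s².
v = 51930 m/s = 51.93 km/s.

v ≈ 51.93 km/s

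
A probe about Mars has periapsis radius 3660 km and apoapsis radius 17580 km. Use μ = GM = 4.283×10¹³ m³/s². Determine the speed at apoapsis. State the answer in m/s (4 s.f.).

Semi-major axis a = (r_p + r_a)/2 = 10620 km = 1.062×10⁷ m.
Vis-viva: v² = μ(2/r − 1/a) = 4.283×10¹³ × (1.138×10⁻⁷ − 9.416×10⁻⁸) = 8.396×10⁵ m²/s².
v = 916.3 m/s.

v ≈ 916.3 m/s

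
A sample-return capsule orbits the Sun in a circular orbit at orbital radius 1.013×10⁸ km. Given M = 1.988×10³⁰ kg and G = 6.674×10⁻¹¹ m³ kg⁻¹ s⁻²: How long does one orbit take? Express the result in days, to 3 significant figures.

T ≈ 204 days

μ = GM = 6.674×10⁻¹¹ × 1.988×10³⁰ = 1.327×10²⁰ m³/s².
r = 1.013×10⁸ km = 1.013×10¹¹ m.
Kepler's third law: T = 2π√(r³/μ) = 2π√((1.013×10¹¹)³ / 1.327×10²⁰).
r³/μ = 7.835×10¹² s², so T = 2π × 2.799×10⁶ = 1.759×10⁷ s.
Converting: 1.759×10⁷ s ÷ 86400 = 203.6 days.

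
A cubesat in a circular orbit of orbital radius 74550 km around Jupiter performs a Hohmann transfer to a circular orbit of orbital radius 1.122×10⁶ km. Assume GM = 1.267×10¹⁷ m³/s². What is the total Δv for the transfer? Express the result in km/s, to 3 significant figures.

r₁ = 74550 km = 7.455×10⁷ m.
r₂ = 1.122×10⁶ km = 1.122×10⁹ m.
Transfer ellipse a_t = (r₁ + r₂)/2 = 5.983×10⁸ m.
At r₁: circular v_c1 = √(μ/r₁) = 41230 m/s; transfer-perijove v_p = √[μ(2/r₁ − 1/a_t)] = 56460 m/s.
Δv₁ = v_p − v_c1 = 15230 m/s.
At r₂: circular v_c2 = √(μ/r₂) = 10630 m/s; transfer-apojove v_a = √[μ(2/r₂ − 1/a_t)] = 3751 m/s.
Δv₂ = v_c2 − v_a = 6875 m/s.
Total Δv = Δv₁ + Δv₂ = 22110 m/s = 22.11 km/s.

Δv_total ≈ 22.1 km/s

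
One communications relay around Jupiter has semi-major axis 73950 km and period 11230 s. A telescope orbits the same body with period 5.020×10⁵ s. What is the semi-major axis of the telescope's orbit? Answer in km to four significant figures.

Kepler's third law: a³ ∝ T², so a₂ = a₁ (T₂/T₁)^(2/3).
T₂/T₁ = 44.70, (T₂/T₁)^(2/3) = 12.60.
a₂ = 73950 × 12.60 = 9.314×10⁵ km.

a₂ ≈ 9.314×10⁵ km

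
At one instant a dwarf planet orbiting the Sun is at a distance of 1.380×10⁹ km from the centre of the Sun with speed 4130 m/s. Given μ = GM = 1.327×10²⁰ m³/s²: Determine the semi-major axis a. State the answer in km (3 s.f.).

a ≈ 7.57×10⁸ km

r = 1.380×10¹² m.
Specific orbital energy ε = v²/2 − μ/r = (4130)²/2 − 1.327×10²⁰/1.380×10¹² = -8.763×10⁷ J/kg.
Since ε = −μ/(2a), a = −μ/(2ε) = 7.572×10¹¹ m = 7.5715×10⁸ km.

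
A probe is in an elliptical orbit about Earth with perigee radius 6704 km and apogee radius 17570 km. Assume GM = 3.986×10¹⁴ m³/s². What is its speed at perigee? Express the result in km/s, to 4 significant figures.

Semi-major axis a = (r_p + r_a)/2 = 12137 km = 1.214×10⁷ m.
Vis-viva: v² = μ(2/r − 1/a) = 3.986×10¹⁴ × (2.983×10⁻⁷ − 8.239×10⁻⁸) = 8.607×10⁷ m²/s².
v = 9278 m/s = 9.278 km/s.

v ≈ 9.278 km/s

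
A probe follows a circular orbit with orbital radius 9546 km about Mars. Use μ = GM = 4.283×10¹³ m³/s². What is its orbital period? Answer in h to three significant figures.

T ≈ 7.87 h

r = 9546 km = 9.546×10⁶ m.
Kepler's third law: T = 2π√(r³/μ) = 2π√((9.546×10⁶)³ / 4.283×10¹³).
r³/μ = 2.031×10⁷ s², so T = 2π × 4.507×10³ = 2.832×10⁴ s.
Converting: 2.832×10⁴ s ÷ 3600 = 7.866 h.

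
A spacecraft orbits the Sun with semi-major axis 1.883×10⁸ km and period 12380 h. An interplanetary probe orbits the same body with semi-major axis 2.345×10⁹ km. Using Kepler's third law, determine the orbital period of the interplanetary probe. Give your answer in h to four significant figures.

Kepler's third law: T² ∝ a³, so T₂ = T₁ (a₂/a₁)^(3/2).
a₂/a₁ = 12.45, (a₂/a₁)^(3/2) = 43.95.
T₂ = 12380 × 43.95 = 5.441×10⁵ h.

T₂ ≈ 5.441×10⁵ h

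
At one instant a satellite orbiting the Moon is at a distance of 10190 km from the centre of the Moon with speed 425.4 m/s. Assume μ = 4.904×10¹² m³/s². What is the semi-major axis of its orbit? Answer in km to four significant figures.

a ≈ 6275 km

r = 1.019×10⁷ m.
Vis-viva rearranged: 1/a = 2/r − v²/μ = 1.963×10⁻⁷ − 3.690×10⁻⁸ = 1.594×10⁻⁷ m⁻¹.
a = 6.275×10⁶ m = 6274.7 km.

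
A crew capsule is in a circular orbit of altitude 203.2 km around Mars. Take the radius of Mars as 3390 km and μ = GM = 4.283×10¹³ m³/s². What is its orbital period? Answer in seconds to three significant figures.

T ≈ 6540 seconds

r = 3390 + 203.2 = 3593.2 km = 3.5932×10⁶ m.
Kepler's third law: T = 2π√(r³/μ) = 2π√((3.593×10⁶)³ / 4.283×10¹³).
r³/μ = 1.083×10⁶ s², so T = 2π × 1.041×10³ = 6.539×10³ s.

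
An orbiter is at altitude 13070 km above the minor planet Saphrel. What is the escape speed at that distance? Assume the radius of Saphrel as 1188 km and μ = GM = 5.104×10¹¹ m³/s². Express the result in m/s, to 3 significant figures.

v_esc ≈ 268 m/s

r = 1188 + 13070 = 14258 km = 1.4258×10⁷ m.
Escape speed v_esc = √(2μ/r) = √(2 × 5.104×10¹¹ / 1.426×10⁷) = √(7.159×10⁴) = 267.6 m/s.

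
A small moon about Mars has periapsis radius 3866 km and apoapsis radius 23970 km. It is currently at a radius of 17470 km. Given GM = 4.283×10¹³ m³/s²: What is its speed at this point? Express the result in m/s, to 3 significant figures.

Semi-major axis a = (r_p + r_a)/2 = 13918 km = 1.392×10⁷ m.
Vis-viva: v² = μ(2/r − 1/a) = 4.283×10¹³ × (1.145×10⁻⁷ − 7.185×10⁻⁸) = 1.826×10⁶ m²/s².
v = 1351 m/s.

v ≈ 1350 m/s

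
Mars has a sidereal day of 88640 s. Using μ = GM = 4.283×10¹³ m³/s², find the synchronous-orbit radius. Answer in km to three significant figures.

r_sync ≈ 20400 km

A synchronous orbit has period T, so by Kepler's third law a = (μT²/4π²)^(1/3).
μT²/4π² = 4.283×10¹³ × (8.864×10⁴)² / 39.48 = 8.524×10²¹ m³.
a = 2.043×10⁷ m = 20428 km.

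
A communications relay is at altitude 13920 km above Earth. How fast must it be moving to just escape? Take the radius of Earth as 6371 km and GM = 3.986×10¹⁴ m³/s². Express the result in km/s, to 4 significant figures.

r = 6371 + 13920 = 20291 km = 2.0291×10⁷ m.
Escape speed v_esc = √(2μ/r) = √(2 × 3.986×10¹⁴ / 2.029×10⁷) = √(3.929×10⁷) = 6268 m/s.
= 6.268 km/s.

v_esc ≈ 6.268 km/s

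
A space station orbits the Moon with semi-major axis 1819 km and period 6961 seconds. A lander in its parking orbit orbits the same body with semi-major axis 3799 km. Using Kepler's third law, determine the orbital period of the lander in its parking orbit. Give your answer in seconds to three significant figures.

T₂ ≈ 21000 seconds

Kepler's third law: T² ∝ a³, so T₂ = T₁ (a₂/a₁)^(3/2).
a₂/a₁ = 2.089, (a₂/a₁)^(3/2) = 3.018.
T₂ = 6961 × 3.018 = 21010 seconds.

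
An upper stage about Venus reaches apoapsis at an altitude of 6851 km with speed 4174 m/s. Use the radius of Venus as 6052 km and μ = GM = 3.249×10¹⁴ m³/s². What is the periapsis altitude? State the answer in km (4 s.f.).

periapsis altitude ≈ 772.9 km

r_a = 6052 + 6851 = 12903 km = 1.290×10⁷ m.
Specific energy ε = v²/2 − μ/r = -1.647×10⁷ J/kg, so a = −μ/(2ε) = 9.864×10⁶ m.
The apsides satisfy r_p + r_a = 2a, so the periapsis radius is 2a − r_a = 6.825×10⁶ m = 6824.9 km.
Periapsis altitude = 6824.9 − 6052 = 772.91 km.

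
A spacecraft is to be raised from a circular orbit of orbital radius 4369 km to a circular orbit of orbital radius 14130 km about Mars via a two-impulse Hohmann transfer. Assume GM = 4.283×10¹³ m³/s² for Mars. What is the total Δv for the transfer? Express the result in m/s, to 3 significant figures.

r₁ = 4369 km = 4.369×10⁶ m.
r₂ = 14130 km = 1.413×10⁷ m.
Transfer ellipse a_t = (r₁ + r₂)/2 = 9.250×10⁶ m.
At r₁: circular v_c1 = √(μ/r₁) = 3131 m/s; transfer-periapsis v_p = √[μ(2/r₁ − 1/a_t)] = 3870 m/s.
Δv₁ = v_p − v_c1 = 738.9 m/s.
At r₂: circular v_c2 = √(μ/r₂) = 1741 m/s; transfer-apoapsis v_a = √[μ(2/r₂ − 1/a_t)] = 1197 m/s.
Δv₂ = v_c2 − v_a = 544.5 m/s.
Total Δv = Δv₁ + Δv₂ = 1283 m/s.

Δv_total ≈ 1280 m/s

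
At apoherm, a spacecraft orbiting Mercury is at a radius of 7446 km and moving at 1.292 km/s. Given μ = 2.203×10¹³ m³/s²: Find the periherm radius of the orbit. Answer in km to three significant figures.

r_a = 7.446×10⁶ m.
Specific energy ε = v²/2 − μ/r = -2.124×10⁶ J/kg, so a = −μ/(2ε) = 5.186×10⁶ m.
The apsides satisfy r_p + r_a = 2a, so the periherm radius is 2a − r_a = 2.926×10⁶ m = 2925.9 km.

periherm radius ≈ 2930 km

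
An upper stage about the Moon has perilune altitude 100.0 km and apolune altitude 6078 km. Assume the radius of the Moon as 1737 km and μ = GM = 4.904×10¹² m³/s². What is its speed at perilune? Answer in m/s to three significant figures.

r_p = 1737 + 100.0 = 1837.0 km = 1.8370×10⁶ m.
r_a = 1737 + 6078 = 7815.0 km = 7.8150×10⁶ m.
Semi-major axis a = (r_p + r_a)/2 = 4826.0 km = 4.826×10⁶ m.
Vis-viva: v² = μ(2/r − 1/a) = 4.904×10¹² × (1.089×10⁻⁶ − 2.072×10⁻⁷) = 4.323×10⁶ m²/s².
v = 2079 m/s.

v ≈ 2080 m/s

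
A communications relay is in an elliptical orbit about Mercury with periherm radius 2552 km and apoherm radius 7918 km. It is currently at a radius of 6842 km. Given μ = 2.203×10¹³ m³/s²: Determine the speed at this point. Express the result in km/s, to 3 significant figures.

Semi-major axis a = (r_p + r_a)/2 = 5235.0 km = 5.235×10⁶ m.
Vis-viva: v² = μ(2/r − 1/a) = 2.203×10¹³ × (2.923×10⁻⁷ − 1.910×10⁻⁷) = 2.231×10⁶ m²/s².
v = 1494 m/s = 1.494 km/s.

v ≈ 1.49 km/s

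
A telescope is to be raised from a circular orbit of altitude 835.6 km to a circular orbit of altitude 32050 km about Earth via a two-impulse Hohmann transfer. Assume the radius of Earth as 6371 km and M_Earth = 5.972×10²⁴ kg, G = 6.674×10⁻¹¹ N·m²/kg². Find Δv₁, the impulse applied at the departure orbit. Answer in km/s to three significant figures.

Δv ≈ 2.21 km/s

μ = GM = 6.674×10⁻¹¹ × 5.972×10²⁴ = 3.986×10¹⁴ m³/s².
r₁ = 6371 + 835.6 = 7206.6 km = 7.2066×10⁶ m.
r₂ = 6371 + 32050 = 38421 km = 3.8421×10⁷ m.
Transfer ellipse a_t = (r₁ + r₂)/2 = 2.281×10⁷ m.
At r₁: circular v_c1 = √(μ/r₁) = 7437 m/s; transfer-perigee v_p = √[μ(2/r₁ − 1/a_t)] = 9651 m/s.
Δv₁ = v_p − v_c1 = 2214 m/s.
= 2.214 km/s.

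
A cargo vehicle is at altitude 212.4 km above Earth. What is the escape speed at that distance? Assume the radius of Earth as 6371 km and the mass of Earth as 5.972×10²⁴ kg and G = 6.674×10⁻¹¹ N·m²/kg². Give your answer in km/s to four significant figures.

v_esc ≈ 11.00 km/s

μ = GM = 6.674×10⁻¹¹ × 5.972×10²⁴ = 3.986×10¹⁴ m³/s².
r = 6371 + 212.4 = 6583.4 km = 6.5834×10⁶ m.
Escape speed v_esc = √(2μ/r) = √(2 × 3.986×10¹⁴ / 6.583×10⁶) = √(1.211×10⁸) = 11000 m/s.
= 11.00 km/s.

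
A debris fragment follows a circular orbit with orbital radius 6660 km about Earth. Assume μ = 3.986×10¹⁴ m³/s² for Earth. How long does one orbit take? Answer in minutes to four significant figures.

r = 6660 km = 6.660×10⁶ m.
Kepler's third law: T = 2π√(r³/μ) = 2π√((6.660×10⁶)³ / 3.986×10¹⁴).
r³/μ = 7.411×10⁵ s², so T = 2π × 8.609×10² = 5.409×10³ s.
Converting: 5.409×10³ s ÷ 60.00 = 90.15 minutes.

T ≈ 90.15 minutes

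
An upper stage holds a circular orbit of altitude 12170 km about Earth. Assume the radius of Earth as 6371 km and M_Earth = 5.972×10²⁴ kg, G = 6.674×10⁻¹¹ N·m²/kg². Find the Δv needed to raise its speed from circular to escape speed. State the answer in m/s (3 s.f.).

Δv ≈ 1920 m/s

μ = GM = 6.674×10⁻¹¹ × 5.972×10²⁴ = 3.986×10¹⁴ m³/s².
r = 6371 + 12170 = 18541 km = 1.8541×10⁷ m.
Circular speed v_c = √(μ/r) = 4636 m/s.
Escape speed v_esc = √(2μ/r) = √2 × v_c = 6557 m/s.
Δv = v_esc − v_c = 1920 m/s.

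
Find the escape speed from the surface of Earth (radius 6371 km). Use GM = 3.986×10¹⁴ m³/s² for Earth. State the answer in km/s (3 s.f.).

v_esc ≈ 11.2 km/s

r = R = 6.371×10⁶ m.
Escape speed v_esc = √(2μ/r) = √(2 × 3.986×10¹⁴ / 6.371×10⁶) = √(1.251×10⁸) = 11190 m/s.
= 11.19 km/s.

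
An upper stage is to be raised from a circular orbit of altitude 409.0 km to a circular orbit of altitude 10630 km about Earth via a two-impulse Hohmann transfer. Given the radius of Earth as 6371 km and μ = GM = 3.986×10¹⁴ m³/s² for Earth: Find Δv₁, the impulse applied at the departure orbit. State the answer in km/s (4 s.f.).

Δv ≈ 1.501 km/s

r₁ = 6371 + 409.0 = 6780.0 km = 6.7800×10⁶ m.
r₂ = 6371 + 10630 = 17001 km = 1.7001×10⁷ m.
Transfer ellipse a_t = (r₁ + r₂)/2 = 1.189×10⁷ m.
At r₁: circular v_c1 = √(μ/r₁) = 7668 m/s; transfer-perigee v_p = √[μ(2/r₁ − 1/a_t)] = 9168 m/s.
Δv₁ = v_p − v_c1 = 1501 m/s.
= 1.501 km/s.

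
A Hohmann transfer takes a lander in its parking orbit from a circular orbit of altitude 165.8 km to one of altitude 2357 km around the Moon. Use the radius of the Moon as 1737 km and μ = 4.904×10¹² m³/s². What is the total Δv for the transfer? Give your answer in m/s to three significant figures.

Δv_total ≈ 493 m/s

r₁ = 1737 + 165.8 = 1902.8 km = 1.9028×10⁶ m.
r₂ = 1737 + 2357 = 4094.0 km = 4.0940×10⁶ m.
Transfer ellipse a_t = (r₁ + r₂)/2 = 2.998×10⁶ m.
At r₁: circular v_c1 = √(μ/r₁) = 1605 m/s; transfer-perilune v_p = √[μ(2/r₁ − 1/a_t)] = 1876 m/s.
Δv₁ = v_p − v_c1 = 270.5 m/s.
At r₂: circular v_c2 = √(μ/r₂) = 1094 m/s; transfer-apolune v_a = √[μ(2/r₂ − 1/a_t)] = 871.9 m/s.
Δv₂ = v_c2 − v_a = 222.6 m/s.
Total Δv = Δv₁ + Δv₂ = 493.1 m/s.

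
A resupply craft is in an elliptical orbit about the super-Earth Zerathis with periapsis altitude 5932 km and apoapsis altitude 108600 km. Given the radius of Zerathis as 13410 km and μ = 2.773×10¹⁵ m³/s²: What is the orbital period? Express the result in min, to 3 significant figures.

T ≈ 1180 min

r_p = 13410 + 5932 = 19342 km = 1.9342×10⁷ m.
r_a = 13410 + 108600 = 122010 km = 1.2201×10⁸ m.
Semi-major axis a = (r_p + r_a)/2 = (19342 + 1.2201×10⁵)/2 = 70676 km = 7.068×10⁷ m.
By Kepler's third law T = 2π√(a³/μ) = 2π × 1.128×10⁴ = 7.089×10⁴ s.
= 1182 min.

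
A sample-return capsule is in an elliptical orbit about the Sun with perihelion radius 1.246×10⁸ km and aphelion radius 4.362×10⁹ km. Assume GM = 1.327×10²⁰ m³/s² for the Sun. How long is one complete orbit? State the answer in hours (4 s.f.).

T ≈ 509100 hours

Semi-major axis a = (r_p + r_a)/2 = (1.2460×10⁸ + 4.3620×10⁹)/2 = 2.2433×10⁹ km = 2.243×10¹² m.
By Kepler's third law T = 2π√(a³/μ) = 2π × 2.917×10⁸ = 1.833×10⁹ s.
= 5.091×10⁵ hours.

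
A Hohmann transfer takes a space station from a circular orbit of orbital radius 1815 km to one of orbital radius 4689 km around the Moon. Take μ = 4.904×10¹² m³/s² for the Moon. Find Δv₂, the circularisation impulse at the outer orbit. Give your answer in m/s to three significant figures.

Δv ≈ 259 m/s

r₁ = 1815 km = 1.815×10⁶ m.
r₂ = 4689 km = 4.689×10⁶ m.
Transfer ellipse a_t = (r₁ + r₂)/2 = 3.252×10⁶ m.
At r₁: circular v_c1 = √(μ/r₁) = 1644 m/s; transfer-perilune v_p = √[μ(2/r₁ − 1/a_t)] = 1974 m/s.
At r₂: circular v_c2 = √(μ/r₂) = 1023 m/s; transfer-apolune v_a = √[μ(2/r₂ − 1/a_t)] = 764.0 m/s.
Δv₂ = v_c2 − v_a = 258.7 m/s.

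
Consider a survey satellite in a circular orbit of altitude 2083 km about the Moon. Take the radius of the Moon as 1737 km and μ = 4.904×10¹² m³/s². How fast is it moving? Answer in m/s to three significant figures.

r = 1737 + 2083 = 3820.0 km = 3.8200×10⁶ m.
For a circular orbit v = √(μ/r) = √(4.904×10¹² / 3.820×10⁶) = √(1.284×10⁶) = 1133 m/s.

v ≈ 1130 m/s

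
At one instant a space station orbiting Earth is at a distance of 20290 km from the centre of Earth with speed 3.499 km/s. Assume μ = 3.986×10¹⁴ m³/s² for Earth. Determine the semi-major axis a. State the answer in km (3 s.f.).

a ≈ 14700 km

r = 2.029×10⁷ m.
Specific orbital energy ε = v²/2 − μ/r = (3499)²/2 − 3.986×10¹⁴/2.029×10⁷ = -1.352×10⁷ J/kg.
Since ε = −μ/(2a), a = −μ/(2ε) = 1.474×10⁷ m = 14737 km.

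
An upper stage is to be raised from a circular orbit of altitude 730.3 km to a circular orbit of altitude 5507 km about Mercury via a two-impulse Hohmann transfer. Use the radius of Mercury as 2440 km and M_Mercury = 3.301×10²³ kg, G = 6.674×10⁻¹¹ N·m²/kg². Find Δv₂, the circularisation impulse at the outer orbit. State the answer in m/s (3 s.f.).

Δv ≈ 408 m/s

μ = GM = 6.674×10⁻¹¹ × 3.301×10²³ = 2.203×10¹³ m³/s².
r₁ = 2440 + 730.3 = 3170.3 km = 3.1703×10⁶ m.
r₂ = 2440 + 5507 = 7947.0 km = 7.9470×10⁶ m.
Transfer ellipse a_t = (r₁ + r₂)/2 = 5.559×10⁶ m.
At r₁: circular v_c1 = √(μ/r₁) = 2636 m/s; transfer-periherm v_p = √[μ(2/r₁ − 1/a_t)] = 3152 m/s.
At r₂: circular v_c2 = √(μ/r₂) = 1665 m/s; transfer-apoherm v_a = √[μ(2/r₂ − 1/a_t)] = 1257 m/s.
Δv₂ = v_c2 − v_a = 407.6 m/s.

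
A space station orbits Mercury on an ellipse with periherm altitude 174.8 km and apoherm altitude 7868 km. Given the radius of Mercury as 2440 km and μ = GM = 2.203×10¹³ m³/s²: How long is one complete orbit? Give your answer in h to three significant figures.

T ≈ 6.11 h

r_p = 2440 + 174.8 = 2614.8 km = 2.6148×10⁶ m.
r_a = 2440 + 7868 = 10308 km = 1.0308×10⁷ m.
Semi-major axis a = (r_p + r_a)/2 = (2614.8 + 10308)/2 = 6461.4 km = 6.461×10⁶ m.
By Kepler's third law T = 2π√(a³/μ) = 2π × 3.499×10³ = 2.199×10⁴ s.
= 6.107 h.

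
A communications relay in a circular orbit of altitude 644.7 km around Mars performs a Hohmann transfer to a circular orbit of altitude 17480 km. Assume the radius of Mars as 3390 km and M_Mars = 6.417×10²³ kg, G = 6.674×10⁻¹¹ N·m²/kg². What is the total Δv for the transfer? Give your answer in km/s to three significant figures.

Δv_total ≈ 1.58 km/s

μ = GM = 6.674×10⁻¹¹ × 6.417×10²³ = 4.283×10¹³ m³/s².
r₁ = 3390 + 644.7 = 4034.7 km = 4.0347×10⁶ m.
r₂ = 3390 + 17480 = 20870 km = 2.0870×10⁷ m.
Transfer ellipse a_t = (r₁ + r₂)/2 = 1.245×10⁷ m.
At r₁: circular v_c1 = √(μ/r₁) = 3258 m/s; transfer-periapsis v_p = √[μ(2/r₁ − 1/a_t)] = 4218 m/s.
Δv₁ = v_p − v_c1 = 959.8 m/s.
At r₂: circular v_c2 = √(μ/r₂) = 1433 m/s; transfer-apoapsis v_a = √[μ(2/r₂ − 1/a_t)] = 815.4 m/s.
Δv₂ = v_c2 − v_a = 617.1 m/s.
Total Δv = Δv₁ + Δv₂ = 1577 m/s = 1.577 km/s.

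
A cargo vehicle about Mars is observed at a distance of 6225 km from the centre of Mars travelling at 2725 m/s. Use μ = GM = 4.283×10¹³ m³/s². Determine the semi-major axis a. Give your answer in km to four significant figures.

a ≈ 6761 km

r = 6.225×10⁶ m.
Vis-viva rearranged: 1/a = 2/r − v²/μ = 3.213×10⁻⁷ − 1.734×10⁻⁷ = 1.479×10⁻⁷ m⁻¹.
a = 6.761×10⁶ m = 6760.8 km.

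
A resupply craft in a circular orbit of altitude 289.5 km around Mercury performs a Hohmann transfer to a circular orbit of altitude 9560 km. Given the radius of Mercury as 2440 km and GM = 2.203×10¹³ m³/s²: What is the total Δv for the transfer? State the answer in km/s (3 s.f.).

Δv_total ≈ 1.32 km/s

r₁ = 2440 + 289.5 = 2729.5 km = 2.7295×10⁶ m.
r₂ = 2440 + 9560 = 12000 km = 1.2000×10⁷ m.
Transfer ellipse a_t = (r₁ + r₂)/2 = 7.365×10⁶ m.
At r₁: circular v_c1 = √(μ/r₁) = 2841 m/s; transfer-periherm v_p = √[μ(2/r₁ − 1/a_t)] = 3626 m/s.
Δv₁ = v_p − v_c1 = 785.4 m/s.
At r₂: circular v_c2 = √(μ/r₂) = 1355 m/s; transfer-apoherm v_a = √[μ(2/r₂ − 1/a_t)] = 824.9 m/s.
Δv₂ = v_c2 − v_a = 530.1 m/s.
Total Δv = Δv₁ + Δv₂ = 1316 m/s = 1.316 km/s.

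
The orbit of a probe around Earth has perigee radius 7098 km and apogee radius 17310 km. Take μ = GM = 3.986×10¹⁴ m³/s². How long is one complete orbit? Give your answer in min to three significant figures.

T ≈ 224 min

Semi-major axis a = (r_p + r_a)/2 = (7098.0 + 17310)/2 = 12204 km = 1.220×10⁷ m.
By Kepler's third law T = 2π√(a³/μ) = 2π × 2.135×10³ = 1.342×10⁴ s.
= 223.6 min.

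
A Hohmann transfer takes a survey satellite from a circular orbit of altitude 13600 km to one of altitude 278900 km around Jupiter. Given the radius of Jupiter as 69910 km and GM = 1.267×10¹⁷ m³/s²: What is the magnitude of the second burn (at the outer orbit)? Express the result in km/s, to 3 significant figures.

Δv ≈ 7.21 km/s

r₁ = 69910 + 13600 = 83510 km = 8.3510×10⁷ m.
r₂ = 69910 + 278900 = 348810 km = 3.4881×10⁸ m.
Transfer ellipse a_t = (r₁ + r₂)/2 = 2.162×10⁸ m.
At r₁: circular v_c1 = √(μ/r₁) = 38950 m/s; transfer-perijove v_p = √[μ(2/r₁ − 1/a_t)] = 49480 m/s.
At r₂: circular v_c2 = √(μ/r₂) = 19060 m/s; transfer-apojove v_a = √[μ(2/r₂ − 1/a_t)] = 11850 m/s.
Δv₂ = v_c2 − v_a = 7213 m/s.
= 7.213 km/s.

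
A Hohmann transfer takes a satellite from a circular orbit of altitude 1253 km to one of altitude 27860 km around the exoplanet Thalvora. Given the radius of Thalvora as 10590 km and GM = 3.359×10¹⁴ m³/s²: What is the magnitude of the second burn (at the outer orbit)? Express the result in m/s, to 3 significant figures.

r₁ = 10590 + 1253 = 11843 km = 1.1843×10⁷ m.
r₂ = 10590 + 27860 = 38450 km = 3.8450×10⁷ m.
Transfer ellipse a_t = (r₁ + r₂)/2 = 2.515×10⁷ m.
At r₁: circular v_c1 = √(μ/r₁) = 5326 m/s; transfer-periapsis v_p = √[μ(2/r₁ − 1/a_t)] = 6585 m/s.
At r₂: circular v_c2 = √(μ/r₂) = 2956 m/s; transfer-apoapsis v_a = √[μ(2/r₂ − 1/a_t)] = 2028 m/s.
Δv₂ = v_c2 − v_a = 927.3 m/s.

Δv ≈ 927 m/s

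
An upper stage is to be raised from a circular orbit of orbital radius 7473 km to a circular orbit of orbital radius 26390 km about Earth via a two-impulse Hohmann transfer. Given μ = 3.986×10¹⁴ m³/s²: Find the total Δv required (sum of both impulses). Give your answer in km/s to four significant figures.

Δv_total ≈ 3.119 km/s

r₁ = 7473 km = 7.473×10⁶ m.
r₂ = 26390 km = 2.639×10⁷ m.
Transfer ellipse a_t = (r₁ + r₂)/2 = 1.693×10⁷ m.
At r₁: circular v_c1 = √(μ/r₁) = 7303 m/s; transfer-perigee v_p = √[μ(2/r₁ − 1/a_t)] = 9118 m/s.
Δv₁ = v_p − v_c1 = 1815 m/s.
At r₂: circular v_c2 = √(μ/r₂) = 3886 m/s; transfer-apogee v_a = √[μ(2/r₂ − 1/a_t)] = 2582 m/s.
Δv₂ = v_c2 − v_a = 1304 m/s.
Total Δv = Δv₁ + Δv₂ = 3119 m/s = 3.119 km/s.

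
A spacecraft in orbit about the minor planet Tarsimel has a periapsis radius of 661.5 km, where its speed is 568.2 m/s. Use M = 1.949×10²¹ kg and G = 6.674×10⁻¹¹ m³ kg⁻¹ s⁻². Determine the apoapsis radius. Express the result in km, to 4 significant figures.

apoapsis radius ≈ 3033 km

μ = GM = 6.674×10⁻¹¹ × 1.949×10²¹ = 1.301×10¹¹ m³/s².
r_p = 6.615×10⁵ m.
Specific energy ε = v²/2 − μ/r = -3.521×10⁴ J/kg, so a = −μ/(2ε) = 1.847×10⁶ m.
The apsides satisfy r_p + r_a = 2a, so the apoapsis radius is 2a − r_p = 3.033×10⁶ m = 3032.5 km.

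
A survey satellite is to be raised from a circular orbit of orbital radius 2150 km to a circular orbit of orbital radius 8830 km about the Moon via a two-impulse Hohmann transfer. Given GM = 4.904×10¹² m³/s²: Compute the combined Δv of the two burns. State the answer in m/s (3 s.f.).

Δv_total ≈ 684 m/s

r₁ = 2150 km = 2.150×10⁶ m.
r₂ = 8830 km = 8.830×10⁶ m.
Transfer ellipse a_t = (r₁ + r₂)/2 = 5.490×10⁶ m.
At r₁: circular v_c1 = √(μ/r₁) = 1510 m/s; transfer-perilune v_p = √[μ(2/r₁ − 1/a_t)] = 1915 m/s.
Δv₁ = v_p − v_c1 = 405.1 m/s.
At r₂: circular v_c2 = √(μ/r₂) = 745.2 m/s; transfer-apolune v_a = √[μ(2/r₂ − 1/a_t)] = 466.4 m/s.
Δv₂ = v_c2 − v_a = 278.9 m/s.
Total Δv = Δv₁ + Δv₂ = 684.0 m/s.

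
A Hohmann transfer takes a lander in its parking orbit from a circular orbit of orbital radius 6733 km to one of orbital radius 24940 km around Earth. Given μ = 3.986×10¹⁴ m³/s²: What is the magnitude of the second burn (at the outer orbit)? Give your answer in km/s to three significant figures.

Δv ≈ 1.39 km/s

r₁ = 6733 km = 6.733×10⁶ m.
r₂ = 24940 km = 2.494×10⁷ m.
Transfer ellipse a_t = (r₁ + r₂)/2 = 1.584×10⁷ m.
At r₁: circular v_c1 = √(μ/r₁) = 7694 m/s; transfer-perigee v_p = √[μ(2/r₁ − 1/a_t)] = 9656 m/s.
At r₂: circular v_c2 = √(μ/r₂) = 3998 m/s; transfer-apogee v_a = √[μ(2/r₂ − 1/a_t)] = 2607 m/s.
Δv₂ = v_c2 − v_a = 1391 m/s.
= 1.391 km/s.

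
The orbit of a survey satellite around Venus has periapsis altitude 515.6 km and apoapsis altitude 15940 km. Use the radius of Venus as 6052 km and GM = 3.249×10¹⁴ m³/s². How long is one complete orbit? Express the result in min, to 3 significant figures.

T ≈ 313 min

r_p = 6052 + 515.6 = 6567.6 km = 6.5676×10⁶ m.
r_a = 6052 + 15940 = 21992 km = 2.1992×10⁷ m.
Semi-major axis a = (r_p + r_a)/2 = (6567.6 + 21992)/2 = 14280 km = 1.428×10⁷ m.
By Kepler's third law T = 2π√(a³/μ) = 2π × 2.994×10³ = 1.881×10⁴ s.
= 313.5 min.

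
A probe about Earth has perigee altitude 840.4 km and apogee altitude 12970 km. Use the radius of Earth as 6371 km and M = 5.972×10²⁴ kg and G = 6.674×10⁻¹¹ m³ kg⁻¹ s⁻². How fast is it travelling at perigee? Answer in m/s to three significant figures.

μ = GM = 6.674×10⁻¹¹ × 5.972×10²⁴ = 3.986×10¹⁴ m³/s².
r_p = 6371 + 840.4 = 7211.4 km = 7.2114×10⁶ m.
r_a = 6371 + 12970 = 19341 km = 1.9341×10⁷ m.
Semi-major axis a = (r_p + r_a)/2 = 13276 km = 1.328×10⁷ m.
Vis-viva: v² = μ(2/r − 1/a) = 3.986×10¹⁴ × (2.773×10⁻⁷ − 7.532×10⁻⁸) = 8.052×10⁷ m²/s².
v = 8973 m/s.

v ≈ 8970 m/s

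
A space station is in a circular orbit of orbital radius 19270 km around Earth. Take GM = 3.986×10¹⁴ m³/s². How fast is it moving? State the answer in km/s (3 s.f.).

r = 19270 km = 1.927×10⁷ m.
For a circular orbit v = √(μ/r) = √(3.986×10¹⁴ / 1.927×10⁷) = √(2.069×10⁷) = 4548 m/s.
That is 4.548 km/s.

v ≈ 4.55 km/s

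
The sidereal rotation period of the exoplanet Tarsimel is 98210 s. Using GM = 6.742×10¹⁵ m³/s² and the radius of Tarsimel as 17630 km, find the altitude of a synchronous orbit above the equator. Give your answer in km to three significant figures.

h_sync ≈ 1.00×10⁵ km

A synchronous orbit has period T, so by Kepler's third law a = (μT²/4π²)^(1/3).
μT²/4π² = 6.742×10¹⁵ × (9.821×10⁴)² / 39.48 = 1.647×10²⁴ m³.
a = 1.181×10⁸ m = 1.1810×10⁵ km.
Altitude h = a − R = 1.1810×10⁵ − 17630 = 1.0047×10⁵ km.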